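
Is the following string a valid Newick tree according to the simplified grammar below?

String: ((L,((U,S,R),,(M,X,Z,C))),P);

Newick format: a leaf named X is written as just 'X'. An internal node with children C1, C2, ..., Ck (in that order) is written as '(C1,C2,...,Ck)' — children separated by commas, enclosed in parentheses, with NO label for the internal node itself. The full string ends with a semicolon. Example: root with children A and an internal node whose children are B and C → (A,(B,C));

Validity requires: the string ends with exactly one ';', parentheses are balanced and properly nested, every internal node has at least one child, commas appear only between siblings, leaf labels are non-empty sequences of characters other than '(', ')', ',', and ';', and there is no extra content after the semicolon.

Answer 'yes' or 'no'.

Answer: no

Derivation:
Input: ((L,((U,S,R),,(M,X,Z,C))),P);
Paren balance: 5 '(' vs 5 ')' OK
Ends with single ';': True
Full parse: FAILS (empty leaf label at pos 13)
Valid: False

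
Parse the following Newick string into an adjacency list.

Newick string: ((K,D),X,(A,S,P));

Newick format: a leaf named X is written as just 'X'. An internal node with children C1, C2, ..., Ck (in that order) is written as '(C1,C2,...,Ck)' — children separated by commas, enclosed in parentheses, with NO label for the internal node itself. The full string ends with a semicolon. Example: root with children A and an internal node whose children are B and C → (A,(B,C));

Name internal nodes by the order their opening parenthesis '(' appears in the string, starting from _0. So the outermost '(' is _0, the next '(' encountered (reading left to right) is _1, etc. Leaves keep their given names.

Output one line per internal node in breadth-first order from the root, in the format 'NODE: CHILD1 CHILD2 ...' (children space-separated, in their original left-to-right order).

Answer: _0: _1 X _2
_1: K D
_2: A S P

Derivation:
Input: ((K,D),X,(A,S,P));
Scanning left-to-right, naming '(' by encounter order:
  pos 0: '(' -> open internal node _0 (depth 1)
  pos 1: '(' -> open internal node _1 (depth 2)
  pos 5: ')' -> close internal node _1 (now at depth 1)
  pos 9: '(' -> open internal node _2 (depth 2)
  pos 15: ')' -> close internal node _2 (now at depth 1)
  pos 16: ')' -> close internal node _0 (now at depth 0)
Total internal nodes: 3
BFS adjacency from root:
  _0: _1 X _2
  _1: K D
  _2: A S P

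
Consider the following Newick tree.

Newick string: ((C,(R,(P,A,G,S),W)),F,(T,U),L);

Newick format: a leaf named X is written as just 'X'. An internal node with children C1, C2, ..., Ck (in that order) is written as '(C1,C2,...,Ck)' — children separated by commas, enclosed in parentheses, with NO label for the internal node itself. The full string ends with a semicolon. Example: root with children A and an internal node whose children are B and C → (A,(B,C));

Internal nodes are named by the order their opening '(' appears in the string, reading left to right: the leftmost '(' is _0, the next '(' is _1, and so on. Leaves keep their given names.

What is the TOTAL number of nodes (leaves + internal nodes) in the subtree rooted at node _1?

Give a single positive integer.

Newick: ((C,(R,(P,A,G,S),W)),F,(T,U),L);
Locate _1: it is the '(' at position 1 (the 2nd '(' reading left to right).
Query: subtree rooted at _1
_1: subtree_size = 1 + 9
  C: subtree_size = 1 + 0
  _2: subtree_size = 1 + 7
    R: subtree_size = 1 + 0
    _3: subtree_size = 1 + 4
      P: subtree_size = 1 + 0
      A: subtree_size = 1 + 0
      G: subtree_size = 1 + 0
      S: subtree_size = 1 + 0
    W: subtree_size = 1 + 0
Total subtree size of _1: 10

Answer: 10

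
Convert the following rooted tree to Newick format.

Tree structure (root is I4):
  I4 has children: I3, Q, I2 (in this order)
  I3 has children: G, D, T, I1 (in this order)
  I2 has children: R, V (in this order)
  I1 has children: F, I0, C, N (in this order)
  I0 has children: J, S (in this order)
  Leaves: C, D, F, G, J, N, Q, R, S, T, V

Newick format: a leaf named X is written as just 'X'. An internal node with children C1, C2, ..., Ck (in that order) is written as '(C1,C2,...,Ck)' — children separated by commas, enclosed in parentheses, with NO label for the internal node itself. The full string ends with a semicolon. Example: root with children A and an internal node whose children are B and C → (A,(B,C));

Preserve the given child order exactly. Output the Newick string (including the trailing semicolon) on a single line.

internal I4 with children ['I3', 'Q', 'I2']
  internal I3 with children ['G', 'D', 'T', 'I1']
    leaf 'G' → 'G'
    leaf 'D' → 'D'
    leaf 'T' → 'T'
    internal I1 with children ['F', 'I0', 'C', 'N']
      leaf 'F' → 'F'
      internal I0 with children ['J', 'S']
        leaf 'J' → 'J'
        leaf 'S' → 'S'
      → '(J,S)'
      leaf 'C' → 'C'
      leaf 'N' → 'N'
    → '(F,(J,S),C,N)'
  → '(G,D,T,(F,(J,S),C,N))'
  leaf 'Q' → 'Q'
  internal I2 with children ['R', 'V']
    leaf 'R' → 'R'
    leaf 'V' → 'V'
  → '(R,V)'
→ '((G,D,T,(F,(J,S),C,N)),Q,(R,V))'
Final: ((G,D,T,(F,(J,S),C,N)),Q,(R,V));

Answer: ((G,D,T,(F,(J,S),C,N)),Q,(R,V));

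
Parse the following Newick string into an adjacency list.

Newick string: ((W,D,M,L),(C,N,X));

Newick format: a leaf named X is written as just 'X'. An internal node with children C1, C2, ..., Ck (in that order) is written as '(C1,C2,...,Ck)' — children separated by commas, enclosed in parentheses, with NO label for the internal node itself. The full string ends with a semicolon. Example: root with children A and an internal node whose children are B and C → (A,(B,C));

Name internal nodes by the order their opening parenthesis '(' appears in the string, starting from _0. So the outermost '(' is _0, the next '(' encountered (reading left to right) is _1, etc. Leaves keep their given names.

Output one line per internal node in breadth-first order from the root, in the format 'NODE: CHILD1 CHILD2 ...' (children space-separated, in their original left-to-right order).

Answer: _0: _1 _2
_1: W D M L
_2: C N X

Derivation:
Input: ((W,D,M,L),(C,N,X));
Scanning left-to-right, naming '(' by encounter order:
  pos 0: '(' -> open internal node _0 (depth 1)
  pos 1: '(' -> open internal node _1 (depth 2)
  pos 9: ')' -> close internal node _1 (now at depth 1)
  pos 11: '(' -> open internal node _2 (depth 2)
  pos 17: ')' -> close internal node _2 (now at depth 1)
  pos 18: ')' -> close internal node _0 (now at depth 0)
Total internal nodes: 3
BFS adjacency from root:
  _0: _1 _2
  _1: W D M L
  _2: C N X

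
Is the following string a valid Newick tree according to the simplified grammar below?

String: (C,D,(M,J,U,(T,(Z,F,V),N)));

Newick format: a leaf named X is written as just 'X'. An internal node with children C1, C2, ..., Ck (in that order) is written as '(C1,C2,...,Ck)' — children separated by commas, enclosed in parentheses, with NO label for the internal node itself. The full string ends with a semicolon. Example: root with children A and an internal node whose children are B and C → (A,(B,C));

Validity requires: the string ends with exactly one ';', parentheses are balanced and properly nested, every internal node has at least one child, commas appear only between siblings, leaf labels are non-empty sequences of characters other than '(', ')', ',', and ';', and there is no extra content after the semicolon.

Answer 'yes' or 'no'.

Answer: yes

Derivation:
Input: (C,D,(M,J,U,(T,(Z,F,V),N)));
Paren balance: 4 '(' vs 4 ')' OK
Ends with single ';': True
Full parse: OK
Valid: True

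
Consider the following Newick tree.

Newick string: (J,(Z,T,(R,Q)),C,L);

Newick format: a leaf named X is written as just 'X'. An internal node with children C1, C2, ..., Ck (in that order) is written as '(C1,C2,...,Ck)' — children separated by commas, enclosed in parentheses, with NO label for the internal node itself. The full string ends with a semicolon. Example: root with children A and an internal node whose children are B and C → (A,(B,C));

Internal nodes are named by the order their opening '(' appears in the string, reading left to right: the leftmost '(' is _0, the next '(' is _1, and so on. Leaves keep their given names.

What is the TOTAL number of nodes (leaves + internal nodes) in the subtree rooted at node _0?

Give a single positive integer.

Answer: 10

Derivation:
Newick: (J,(Z,T,(R,Q)),C,L);
Locate _0: it is the '(' at position 0 (the 1st '(' reading left to right).
Query: subtree rooted at _0
_0: subtree_size = 1 + 9
  J: subtree_size = 1 + 0
  _1: subtree_size = 1 + 5
    Z: subtree_size = 1 + 0
    T: subtree_size = 1 + 0
    _2: subtree_size = 1 + 2
      R: subtree_size = 1 + 0
      Q: subtree_size = 1 + 0
  C: subtree_size = 1 + 0
  L: subtree_size = 1 + 0
Total subtree size of _0: 10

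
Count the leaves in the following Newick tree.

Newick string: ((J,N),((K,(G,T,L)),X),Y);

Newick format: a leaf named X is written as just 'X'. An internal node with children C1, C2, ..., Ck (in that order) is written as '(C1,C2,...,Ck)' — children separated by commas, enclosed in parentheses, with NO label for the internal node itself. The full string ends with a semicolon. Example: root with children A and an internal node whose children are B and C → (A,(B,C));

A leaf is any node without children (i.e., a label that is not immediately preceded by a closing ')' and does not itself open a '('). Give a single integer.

Newick: ((J,N),((K,(G,T,L)),X),Y);
Scan left-to-right; a leaf is any maximal label run not followed by '(':
  pos 2: leaf 'J' → count = 1
  pos 4: leaf 'N' → count = 2
  pos 9: leaf 'K' → count = 3
  pos 12: leaf 'G' → count = 4
  pos 14: leaf 'T' → count = 5
  pos 16: leaf 'L' → count = 6
  pos 20: leaf 'X' → count = 7
  pos 23: leaf 'Y' → count = 8
Total leaves: 8

Answer: 8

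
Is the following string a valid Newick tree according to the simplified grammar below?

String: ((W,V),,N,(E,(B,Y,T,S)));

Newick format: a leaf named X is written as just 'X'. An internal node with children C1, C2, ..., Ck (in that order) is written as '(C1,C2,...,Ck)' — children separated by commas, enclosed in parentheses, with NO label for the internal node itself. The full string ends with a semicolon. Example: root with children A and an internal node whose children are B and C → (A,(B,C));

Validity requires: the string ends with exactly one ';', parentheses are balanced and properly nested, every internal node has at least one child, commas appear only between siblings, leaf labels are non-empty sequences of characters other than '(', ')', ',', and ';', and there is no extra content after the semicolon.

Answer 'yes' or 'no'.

Answer: no

Derivation:
Input: ((W,V),,N,(E,(B,Y,T,S)));
Paren balance: 4 '(' vs 4 ')' OK
Ends with single ';': True
Full parse: FAILS (empty leaf label at pos 7)
Valid: False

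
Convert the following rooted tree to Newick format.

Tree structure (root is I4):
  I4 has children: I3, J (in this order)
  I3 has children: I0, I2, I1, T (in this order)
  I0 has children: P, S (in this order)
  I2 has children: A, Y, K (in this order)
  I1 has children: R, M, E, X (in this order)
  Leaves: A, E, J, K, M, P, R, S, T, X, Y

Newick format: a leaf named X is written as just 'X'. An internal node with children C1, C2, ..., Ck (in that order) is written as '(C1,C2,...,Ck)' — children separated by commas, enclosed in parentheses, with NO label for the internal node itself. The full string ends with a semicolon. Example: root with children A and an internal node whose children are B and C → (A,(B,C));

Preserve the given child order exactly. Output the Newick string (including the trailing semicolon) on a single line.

Answer: (((P,S),(A,Y,K),(R,M,E,X),T),J);

Derivation:
internal I4 with children ['I3', 'J']
  internal I3 with children ['I0', 'I2', 'I1', 'T']
    internal I0 with children ['P', 'S']
      leaf 'P' → 'P'
      leaf 'S' → 'S'
    → '(P,S)'
    internal I2 with children ['A', 'Y', 'K']
      leaf 'A' → 'A'
      leaf 'Y' → 'Y'
      leaf 'K' → 'K'
    → '(A,Y,K)'
    internal I1 with children ['R', 'M', 'E', 'X']
      leaf 'R' → 'R'
      leaf 'M' → 'M'
      leaf 'E' → 'E'
      leaf 'X' → 'X'
    → '(R,M,E,X)'
    leaf 'T' → 'T'
  → '((P,S),(A,Y,K),(R,M,E,X),T)'
  leaf 'J' → 'J'
→ '(((P,S),(A,Y,K),(R,M,E,X),T),J)'
Final: (((P,S),(A,Y,K),(R,M,E,X),T),J);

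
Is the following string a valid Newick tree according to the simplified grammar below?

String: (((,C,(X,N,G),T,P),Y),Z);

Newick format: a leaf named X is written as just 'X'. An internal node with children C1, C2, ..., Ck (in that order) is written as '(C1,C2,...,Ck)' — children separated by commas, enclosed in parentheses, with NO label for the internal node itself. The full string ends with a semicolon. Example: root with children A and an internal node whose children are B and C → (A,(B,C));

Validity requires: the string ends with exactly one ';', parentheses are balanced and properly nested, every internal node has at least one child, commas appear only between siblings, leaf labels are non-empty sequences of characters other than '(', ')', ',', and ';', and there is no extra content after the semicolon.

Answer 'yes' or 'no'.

Input: (((,C,(X,N,G),T,P),Y),Z);
Paren balance: 4 '(' vs 4 ')' OK
Ends with single ';': True
Full parse: FAILS (empty leaf label at pos 3)
Valid: False

Answer: no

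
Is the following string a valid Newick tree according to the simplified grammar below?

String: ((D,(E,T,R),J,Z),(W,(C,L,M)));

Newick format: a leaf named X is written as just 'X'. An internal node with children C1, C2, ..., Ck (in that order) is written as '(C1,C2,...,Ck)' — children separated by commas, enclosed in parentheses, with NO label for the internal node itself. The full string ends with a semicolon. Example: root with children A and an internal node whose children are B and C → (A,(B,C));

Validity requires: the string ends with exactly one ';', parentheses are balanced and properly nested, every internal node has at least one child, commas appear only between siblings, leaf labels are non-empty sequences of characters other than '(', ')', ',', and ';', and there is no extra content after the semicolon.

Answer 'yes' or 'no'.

Answer: yes

Derivation:
Input: ((D,(E,T,R),J,Z),(W,(C,L,M)));
Paren balance: 5 '(' vs 5 ')' OK
Ends with single ';': True
Full parse: OK
Valid: True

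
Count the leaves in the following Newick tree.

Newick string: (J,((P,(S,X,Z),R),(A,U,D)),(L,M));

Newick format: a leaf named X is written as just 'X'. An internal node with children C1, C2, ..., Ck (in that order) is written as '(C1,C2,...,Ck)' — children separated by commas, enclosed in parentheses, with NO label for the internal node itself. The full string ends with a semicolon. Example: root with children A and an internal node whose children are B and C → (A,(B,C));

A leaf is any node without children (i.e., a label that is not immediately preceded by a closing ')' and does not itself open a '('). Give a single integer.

Newick: (J,((P,(S,X,Z),R),(A,U,D)),(L,M));
Scan left-to-right; a leaf is any maximal label run not followed by '(':
  pos 1: leaf 'J' → count = 1
  pos 5: leaf 'P' → count = 2
  pos 8: leaf 'S' → count = 3
  pos 10: leaf 'X' → count = 4
  pos 12: leaf 'Z' → count = 5
  pos 15: leaf 'R' → count = 6
  pos 19: leaf 'A' → count = 7
  pos 21: leaf 'U' → count = 8
  pos 23: leaf 'D' → count = 9
  pos 28: leaf 'L' → count = 10
  pos 30: leaf 'M' → count = 11
Total leaves: 11

Answer: 11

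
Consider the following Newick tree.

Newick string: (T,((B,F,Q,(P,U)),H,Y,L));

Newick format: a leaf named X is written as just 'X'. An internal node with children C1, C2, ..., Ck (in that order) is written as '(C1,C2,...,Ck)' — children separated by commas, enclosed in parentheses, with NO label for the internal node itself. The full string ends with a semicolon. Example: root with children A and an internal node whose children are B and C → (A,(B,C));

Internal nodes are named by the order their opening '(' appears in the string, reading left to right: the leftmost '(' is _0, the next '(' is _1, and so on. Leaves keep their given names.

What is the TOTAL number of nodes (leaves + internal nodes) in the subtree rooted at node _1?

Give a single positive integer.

Newick: (T,((B,F,Q,(P,U)),H,Y,L));
Locate _1: it is the '(' at position 3 (the 2nd '(' reading left to right).
Query: subtree rooted at _1
_1: subtree_size = 1 + 10
  _2: subtree_size = 1 + 6
    B: subtree_size = 1 + 0
    F: subtree_size = 1 + 0
    Q: subtree_size = 1 + 0
    _3: subtree_size = 1 + 2
      P: subtree_size = 1 + 0
      U: subtree_size = 1 + 0
  H: subtree_size = 1 + 0
  Y: subtree_size = 1 + 0
  L: subtree_size = 1 + 0
Total subtree size of _1: 11

Answer: 11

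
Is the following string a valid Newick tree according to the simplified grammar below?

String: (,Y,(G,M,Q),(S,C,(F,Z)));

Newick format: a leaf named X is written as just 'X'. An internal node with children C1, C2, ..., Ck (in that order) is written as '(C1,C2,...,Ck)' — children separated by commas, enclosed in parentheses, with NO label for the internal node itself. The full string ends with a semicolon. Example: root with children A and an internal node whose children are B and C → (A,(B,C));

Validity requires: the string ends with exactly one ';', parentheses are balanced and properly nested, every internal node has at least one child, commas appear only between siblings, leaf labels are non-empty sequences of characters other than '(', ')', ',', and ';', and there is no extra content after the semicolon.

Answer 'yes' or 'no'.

Answer: no

Derivation:
Input: (,Y,(G,M,Q),(S,C,(F,Z)));
Paren balance: 4 '(' vs 4 ')' OK
Ends with single ';': True
Full parse: FAILS (empty leaf label at pos 1)
Valid: False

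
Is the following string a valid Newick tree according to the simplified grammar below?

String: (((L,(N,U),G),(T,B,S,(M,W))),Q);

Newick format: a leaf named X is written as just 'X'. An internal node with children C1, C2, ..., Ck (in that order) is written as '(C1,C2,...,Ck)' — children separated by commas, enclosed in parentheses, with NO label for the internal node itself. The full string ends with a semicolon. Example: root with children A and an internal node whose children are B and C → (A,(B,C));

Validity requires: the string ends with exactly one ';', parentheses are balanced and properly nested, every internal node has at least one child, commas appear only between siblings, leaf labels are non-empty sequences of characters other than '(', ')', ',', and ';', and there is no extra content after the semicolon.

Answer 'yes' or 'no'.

Input: (((L,(N,U),G),(T,B,S,(M,W))),Q);
Paren balance: 6 '(' vs 6 ')' OK
Ends with single ';': True
Full parse: OK
Valid: True

Answer: yes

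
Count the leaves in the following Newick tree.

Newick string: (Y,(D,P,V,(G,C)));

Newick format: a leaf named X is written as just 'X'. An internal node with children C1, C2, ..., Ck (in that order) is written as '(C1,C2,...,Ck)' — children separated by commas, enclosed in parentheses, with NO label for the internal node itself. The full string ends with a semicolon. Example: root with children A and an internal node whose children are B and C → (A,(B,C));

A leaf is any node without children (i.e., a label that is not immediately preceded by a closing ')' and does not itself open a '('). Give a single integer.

Answer: 6

Derivation:
Newick: (Y,(D,P,V,(G,C)));
Scan left-to-right; a leaf is any maximal label run not followed by '(':
  pos 1: leaf 'Y' → count = 1
  pos 4: leaf 'D' → count = 2
  pos 6: leaf 'P' → count = 3
  pos 8: leaf 'V' → count = 4
  pos 11: leaf 'G' → count = 5
  pos 13: leaf 'C' → count = 6
Total leaves: 6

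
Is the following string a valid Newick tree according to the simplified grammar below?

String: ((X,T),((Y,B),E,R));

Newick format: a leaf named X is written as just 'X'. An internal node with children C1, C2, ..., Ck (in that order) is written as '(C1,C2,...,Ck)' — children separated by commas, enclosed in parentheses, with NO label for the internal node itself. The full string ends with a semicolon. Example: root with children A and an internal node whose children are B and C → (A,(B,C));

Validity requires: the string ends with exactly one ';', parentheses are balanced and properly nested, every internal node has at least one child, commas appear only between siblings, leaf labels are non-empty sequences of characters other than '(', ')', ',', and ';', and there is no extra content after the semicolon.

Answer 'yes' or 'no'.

Answer: yes

Derivation:
Input: ((X,T),((Y,B),E,R));
Paren balance: 4 '(' vs 4 ')' OK
Ends with single ';': True
Full parse: OK
Valid: True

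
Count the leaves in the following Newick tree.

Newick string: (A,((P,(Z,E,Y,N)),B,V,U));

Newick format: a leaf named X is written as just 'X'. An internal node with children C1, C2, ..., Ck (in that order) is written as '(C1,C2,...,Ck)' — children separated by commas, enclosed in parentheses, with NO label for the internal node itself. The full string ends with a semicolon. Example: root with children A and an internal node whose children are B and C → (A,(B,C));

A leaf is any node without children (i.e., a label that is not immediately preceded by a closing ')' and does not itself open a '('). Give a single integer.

Newick: (A,((P,(Z,E,Y,N)),B,V,U));
Scan left-to-right; a leaf is any maximal label run not followed by '(':
  pos 1: leaf 'A' → count = 1
  pos 5: leaf 'P' → count = 2
  pos 8: leaf 'Z' → count = 3
  pos 10: leaf 'E' → count = 4
  pos 12: leaf 'Y' → count = 5
  pos 14: leaf 'N' → count = 6
  pos 18: leaf 'B' → count = 7
  pos 20: leaf 'V' → count = 8
  pos 22: leaf 'U' → count = 9
Total leaves: 9

Answer: 9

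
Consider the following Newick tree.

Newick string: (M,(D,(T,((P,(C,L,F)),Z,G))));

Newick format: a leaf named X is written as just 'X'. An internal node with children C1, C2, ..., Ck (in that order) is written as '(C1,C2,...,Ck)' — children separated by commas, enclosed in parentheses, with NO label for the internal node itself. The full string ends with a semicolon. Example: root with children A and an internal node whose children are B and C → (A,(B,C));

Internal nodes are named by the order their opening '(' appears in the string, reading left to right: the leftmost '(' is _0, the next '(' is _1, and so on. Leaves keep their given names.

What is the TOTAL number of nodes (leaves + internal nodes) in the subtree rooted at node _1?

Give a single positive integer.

Answer: 13

Derivation:
Newick: (M,(D,(T,((P,(C,L,F)),Z,G))));
Locate _1: it is the '(' at position 3 (the 2nd '(' reading left to right).
Query: subtree rooted at _1
_1: subtree_size = 1 + 12
  D: subtree_size = 1 + 0
  _2: subtree_size = 1 + 10
    T: subtree_size = 1 + 0
    _3: subtree_size = 1 + 8
      _4: subtree_size = 1 + 5
        P: subtree_size = 1 + 0
        _5: subtree_size = 1 + 3
          C: subtree_size = 1 + 0
          L: subtree_size = 1 + 0
          F: subtree_size = 1 + 0
      Z: subtree_size = 1 + 0
      G: subtree_size = 1 + 0
Total subtree size of _1: 13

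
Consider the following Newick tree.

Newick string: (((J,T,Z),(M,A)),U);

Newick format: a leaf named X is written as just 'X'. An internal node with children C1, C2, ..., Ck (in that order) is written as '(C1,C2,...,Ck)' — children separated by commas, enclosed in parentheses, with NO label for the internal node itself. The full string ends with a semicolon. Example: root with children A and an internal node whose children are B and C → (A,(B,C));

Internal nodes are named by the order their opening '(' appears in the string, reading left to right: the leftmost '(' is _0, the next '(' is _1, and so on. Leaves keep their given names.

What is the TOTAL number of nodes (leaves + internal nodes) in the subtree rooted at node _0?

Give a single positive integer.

Answer: 10

Derivation:
Newick: (((J,T,Z),(M,A)),U);
Locate _0: it is the '(' at position 0 (the 1st '(' reading left to right).
Query: subtree rooted at _0
_0: subtree_size = 1 + 9
  _1: subtree_size = 1 + 7
    _2: subtree_size = 1 + 3
      J: subtree_size = 1 + 0
      T: subtree_size = 1 + 0
      Z: subtree_size = 1 + 0
    _3: subtree_size = 1 + 2
      M: subtree_size = 1 + 0
      A: subtree_size = 1 + 0
  U: subtree_size = 1 + 0
Total subtree size of _0: 10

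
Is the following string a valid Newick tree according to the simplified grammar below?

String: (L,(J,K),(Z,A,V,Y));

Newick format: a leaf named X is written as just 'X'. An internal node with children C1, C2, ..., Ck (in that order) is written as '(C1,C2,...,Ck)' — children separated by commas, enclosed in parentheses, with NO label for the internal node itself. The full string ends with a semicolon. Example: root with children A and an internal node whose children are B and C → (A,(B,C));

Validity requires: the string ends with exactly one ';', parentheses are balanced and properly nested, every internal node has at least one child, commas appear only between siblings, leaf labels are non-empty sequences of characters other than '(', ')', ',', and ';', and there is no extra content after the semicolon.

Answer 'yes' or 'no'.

Input: (L,(J,K),(Z,A,V,Y));
Paren balance: 3 '(' vs 3 ')' OK
Ends with single ';': True
Full parse: OK
Valid: True

Answer: yes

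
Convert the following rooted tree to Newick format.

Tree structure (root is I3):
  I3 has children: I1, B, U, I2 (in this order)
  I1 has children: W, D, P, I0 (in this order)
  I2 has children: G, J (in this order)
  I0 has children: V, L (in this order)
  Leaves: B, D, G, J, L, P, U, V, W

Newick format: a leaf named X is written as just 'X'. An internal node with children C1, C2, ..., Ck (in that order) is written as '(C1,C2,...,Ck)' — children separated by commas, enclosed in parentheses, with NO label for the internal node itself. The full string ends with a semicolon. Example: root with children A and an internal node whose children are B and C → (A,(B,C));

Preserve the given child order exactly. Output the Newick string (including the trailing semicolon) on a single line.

Answer: ((W,D,P,(V,L)),B,U,(G,J));

Derivation:
internal I3 with children ['I1', 'B', 'U', 'I2']
  internal I1 with children ['W', 'D', 'P', 'I0']
    leaf 'W' → 'W'
    leaf 'D' → 'D'
    leaf 'P' → 'P'
    internal I0 with children ['V', 'L']
      leaf 'V' → 'V'
      leaf 'L' → 'L'
    → '(V,L)'
  → '(W,D,P,(V,L))'
  leaf 'B' → 'B'
  leaf 'U' → 'U'
  internal I2 with children ['G', 'J']
    leaf 'G' → 'G'
    leaf 'J' → 'J'
  → '(G,J)'
→ '((W,D,P,(V,L)),B,U,(G,J))'
Final: ((W,D,P,(V,L)),B,U,(G,J));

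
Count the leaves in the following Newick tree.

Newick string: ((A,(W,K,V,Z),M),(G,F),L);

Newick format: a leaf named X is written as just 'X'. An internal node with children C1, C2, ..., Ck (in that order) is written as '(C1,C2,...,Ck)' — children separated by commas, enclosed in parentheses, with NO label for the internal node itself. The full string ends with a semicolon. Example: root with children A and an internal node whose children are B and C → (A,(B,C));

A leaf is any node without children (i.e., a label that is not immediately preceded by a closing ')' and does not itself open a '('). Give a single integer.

Newick: ((A,(W,K,V,Z),M),(G,F),L);
Scan left-to-right; a leaf is any maximal label run not followed by '(':
  pos 2: leaf 'A' → count = 1
  pos 5: leaf 'W' → count = 2
  pos 7: leaf 'K' → count = 3
  pos 9: leaf 'V' → count = 4
  pos 11: leaf 'Z' → count = 5
  pos 14: leaf 'M' → count = 6
  pos 18: leaf 'G' → count = 7
  pos 20: leaf 'F' → count = 8
  pos 23: leaf 'L' → count = 9
Total leaves: 9

Answer: 9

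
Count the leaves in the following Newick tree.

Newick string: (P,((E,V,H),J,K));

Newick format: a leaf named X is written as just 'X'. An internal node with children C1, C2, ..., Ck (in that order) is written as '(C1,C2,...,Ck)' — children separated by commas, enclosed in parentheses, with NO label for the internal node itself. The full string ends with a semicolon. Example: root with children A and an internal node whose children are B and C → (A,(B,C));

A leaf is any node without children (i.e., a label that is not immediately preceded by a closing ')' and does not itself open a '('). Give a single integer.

Newick: (P,((E,V,H),J,K));
Scan left-to-right; a leaf is any maximal label run not followed by '(':
  pos 1: leaf 'P' → count = 1
  pos 5: leaf 'E' → count = 2
  pos 7: leaf 'V' → count = 3
  pos 9: leaf 'H' → count = 4
  pos 12: leaf 'J' → count = 5
  pos 14: leaf 'K' → count = 6
Total leaves: 6

Answer: 6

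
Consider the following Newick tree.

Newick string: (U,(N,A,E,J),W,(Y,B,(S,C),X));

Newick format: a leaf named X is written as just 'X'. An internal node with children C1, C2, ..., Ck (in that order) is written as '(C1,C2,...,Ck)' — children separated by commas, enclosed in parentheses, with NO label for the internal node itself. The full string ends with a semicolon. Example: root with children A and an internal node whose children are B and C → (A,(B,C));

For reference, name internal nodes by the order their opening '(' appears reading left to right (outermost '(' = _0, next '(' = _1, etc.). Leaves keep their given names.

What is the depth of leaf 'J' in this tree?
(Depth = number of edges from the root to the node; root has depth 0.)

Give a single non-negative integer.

Newick: (U,(N,A,E,J),W,(Y,B,(S,C),X));
Naming internals by '(' encounter order: outermost '(' = _0, next = _1, ...
Query node: J
Path from root: _0 -> _1 -> J
Depth of J: 2 (number of edges from root)

Answer: 2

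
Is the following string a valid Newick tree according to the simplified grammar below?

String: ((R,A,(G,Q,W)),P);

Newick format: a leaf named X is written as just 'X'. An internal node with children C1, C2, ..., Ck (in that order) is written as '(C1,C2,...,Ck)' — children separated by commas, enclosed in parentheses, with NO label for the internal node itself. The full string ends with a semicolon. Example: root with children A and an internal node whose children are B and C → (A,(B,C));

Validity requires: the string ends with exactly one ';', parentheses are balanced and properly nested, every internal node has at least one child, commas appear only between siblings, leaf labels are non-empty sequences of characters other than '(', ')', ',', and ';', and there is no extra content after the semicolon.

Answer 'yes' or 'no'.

Answer: yes

Derivation:
Input: ((R,A,(G,Q,W)),P);
Paren balance: 3 '(' vs 3 ')' OK
Ends with single ';': True
Full parse: OK
Valid: True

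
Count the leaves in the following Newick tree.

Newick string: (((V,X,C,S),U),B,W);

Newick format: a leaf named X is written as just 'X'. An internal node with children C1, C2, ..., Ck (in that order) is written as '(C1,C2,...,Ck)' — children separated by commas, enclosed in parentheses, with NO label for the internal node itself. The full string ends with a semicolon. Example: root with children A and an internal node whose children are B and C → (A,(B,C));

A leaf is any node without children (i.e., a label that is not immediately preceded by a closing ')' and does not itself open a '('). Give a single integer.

Newick: (((V,X,C,S),U),B,W);
Scan left-to-right; a leaf is any maximal label run not followed by '(':
  pos 3: leaf 'V' → count = 1
  pos 5: leaf 'X' → count = 2
  pos 7: leaf 'C' → count = 3
  pos 9: leaf 'S' → count = 4
  pos 12: leaf 'U' → count = 5
  pos 15: leaf 'B' → count = 6
  pos 17: leaf 'W' → count = 7
Total leaves: 7

Answer: 7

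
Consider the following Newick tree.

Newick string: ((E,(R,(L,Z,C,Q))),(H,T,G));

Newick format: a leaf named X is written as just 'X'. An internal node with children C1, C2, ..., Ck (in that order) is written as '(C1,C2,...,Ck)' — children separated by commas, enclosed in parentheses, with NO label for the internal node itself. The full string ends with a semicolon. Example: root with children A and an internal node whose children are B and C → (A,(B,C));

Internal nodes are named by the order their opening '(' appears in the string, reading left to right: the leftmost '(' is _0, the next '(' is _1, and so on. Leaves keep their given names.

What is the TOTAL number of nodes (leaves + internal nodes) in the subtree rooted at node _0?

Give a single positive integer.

Answer: 14

Derivation:
Newick: ((E,(R,(L,Z,C,Q))),(H,T,G));
Locate _0: it is the '(' at position 0 (the 1st '(' reading left to right).
Query: subtree rooted at _0
_0: subtree_size = 1 + 13
  _1: subtree_size = 1 + 8
    E: subtree_size = 1 + 0
    _2: subtree_size = 1 + 6
      R: subtree_size = 1 + 0
      _3: subtree_size = 1 + 4
        L: subtree_size = 1 + 0
        Z: subtree_size = 1 + 0
        C: subtree_size = 1 + 0
        Q: subtree_size = 1 + 0
  _4: subtree_size = 1 + 3
    H: subtree_size = 1 + 0
    T: subtree_size = 1 + 0
    G: subtree_size = 1 + 0
Total subtree size of _0: 14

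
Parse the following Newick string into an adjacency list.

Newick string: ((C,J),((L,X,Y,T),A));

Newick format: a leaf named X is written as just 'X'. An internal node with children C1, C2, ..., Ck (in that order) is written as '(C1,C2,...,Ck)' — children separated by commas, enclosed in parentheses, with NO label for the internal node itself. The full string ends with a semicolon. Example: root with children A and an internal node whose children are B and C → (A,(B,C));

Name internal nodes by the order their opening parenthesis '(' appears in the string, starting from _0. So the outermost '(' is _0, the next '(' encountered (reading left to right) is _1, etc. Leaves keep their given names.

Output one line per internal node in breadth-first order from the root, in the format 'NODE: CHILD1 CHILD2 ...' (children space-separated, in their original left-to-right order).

Input: ((C,J),((L,X,Y,T),A));
Scanning left-to-right, naming '(' by encounter order:
  pos 0: '(' -> open internal node _0 (depth 1)
  pos 1: '(' -> open internal node _1 (depth 2)
  pos 5: ')' -> close internal node _1 (now at depth 1)
  pos 7: '(' -> open internal node _2 (depth 2)
  pos 8: '(' -> open internal node _3 (depth 3)
  pos 16: ')' -> close internal node _3 (now at depth 2)
  pos 19: ')' -> close internal node _2 (now at depth 1)
  pos 20: ')' -> close internal node _0 (now at depth 0)
Total internal nodes: 4
BFS adjacency from root:
  _0: _1 _2
  _1: C J
  _2: _3 A
  _3: L X Y T

Answer: _0: _1 _2
_1: C J
_2: _3 A
_3: L X Y T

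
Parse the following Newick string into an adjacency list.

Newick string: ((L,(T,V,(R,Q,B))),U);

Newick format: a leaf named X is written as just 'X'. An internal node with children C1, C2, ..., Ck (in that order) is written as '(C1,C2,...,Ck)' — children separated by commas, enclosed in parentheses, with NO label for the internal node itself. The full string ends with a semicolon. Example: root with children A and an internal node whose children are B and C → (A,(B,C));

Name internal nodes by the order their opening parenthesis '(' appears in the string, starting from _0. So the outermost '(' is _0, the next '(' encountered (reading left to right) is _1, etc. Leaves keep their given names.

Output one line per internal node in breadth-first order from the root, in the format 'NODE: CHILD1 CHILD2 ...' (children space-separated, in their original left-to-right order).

Answer: _0: _1 U
_1: L _2
_2: T V _3
_3: R Q B

Derivation:
Input: ((L,(T,V,(R,Q,B))),U);
Scanning left-to-right, naming '(' by encounter order:
  pos 0: '(' -> open internal node _0 (depth 1)
  pos 1: '(' -> open internal node _1 (depth 2)
  pos 4: '(' -> open internal node _2 (depth 3)
  pos 9: '(' -> open internal node _3 (depth 4)
  pos 15: ')' -> close internal node _3 (now at depth 3)
  pos 16: ')' -> close internal node _2 (now at depth 2)
  pos 17: ')' -> close internal node _1 (now at depth 1)
  pos 20: ')' -> close internal node _0 (now at depth 0)
Total internal nodes: 4
BFS adjacency from root:
  _0: _1 U
  _1: L _2
  _2: T V _3
  _3: R Q B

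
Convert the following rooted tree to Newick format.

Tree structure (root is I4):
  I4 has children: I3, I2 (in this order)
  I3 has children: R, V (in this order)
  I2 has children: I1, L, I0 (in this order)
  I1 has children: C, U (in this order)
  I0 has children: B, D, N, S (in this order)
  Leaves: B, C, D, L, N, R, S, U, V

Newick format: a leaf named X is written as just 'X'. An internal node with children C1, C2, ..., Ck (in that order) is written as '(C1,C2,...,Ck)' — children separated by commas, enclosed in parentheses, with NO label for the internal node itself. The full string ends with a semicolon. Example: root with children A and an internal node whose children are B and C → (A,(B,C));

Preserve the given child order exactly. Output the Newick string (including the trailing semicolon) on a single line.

Answer: ((R,V),((C,U),L,(B,D,N,S)));

Derivation:
internal I4 with children ['I3', 'I2']
  internal I3 with children ['R', 'V']
    leaf 'R' → 'R'
    leaf 'V' → 'V'
  → '(R,V)'
  internal I2 with children ['I1', 'L', 'I0']
    internal I1 with children ['C', 'U']
      leaf 'C' → 'C'
      leaf 'U' → 'U'
    → '(C,U)'
    leaf 'L' → 'L'
    internal I0 with children ['B', 'D', 'N', 'S']
      leaf 'B' → 'B'
      leaf 'D' → 'D'
      leaf 'N' → 'N'
      leaf 'S' → 'S'
    → '(B,D,N,S)'
  → '((C,U),L,(B,D,N,S))'
→ '((R,V),((C,U),L,(B,D,N,S)))'
Final: ((R,V),((C,U),L,(B,D,N,S)));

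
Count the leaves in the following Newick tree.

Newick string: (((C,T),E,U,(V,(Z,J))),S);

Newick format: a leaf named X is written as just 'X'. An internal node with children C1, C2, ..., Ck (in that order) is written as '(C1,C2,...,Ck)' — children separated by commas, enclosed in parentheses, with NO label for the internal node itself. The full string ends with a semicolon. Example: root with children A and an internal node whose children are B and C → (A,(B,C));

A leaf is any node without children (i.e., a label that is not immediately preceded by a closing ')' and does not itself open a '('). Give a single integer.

Answer: 8

Derivation:
Newick: (((C,T),E,U,(V,(Z,J))),S);
Scan left-to-right; a leaf is any maximal label run not followed by '(':
  pos 3: leaf 'C' → count = 1
  pos 5: leaf 'T' → count = 2
  pos 8: leaf 'E' → count = 3
  pos 10: leaf 'U' → count = 4
  pos 13: leaf 'V' → count = 5
  pos 16: leaf 'Z' → count = 6
  pos 18: leaf 'J' → count = 7
  pos 23: leaf 'S' → count = 8
Total leaves: 8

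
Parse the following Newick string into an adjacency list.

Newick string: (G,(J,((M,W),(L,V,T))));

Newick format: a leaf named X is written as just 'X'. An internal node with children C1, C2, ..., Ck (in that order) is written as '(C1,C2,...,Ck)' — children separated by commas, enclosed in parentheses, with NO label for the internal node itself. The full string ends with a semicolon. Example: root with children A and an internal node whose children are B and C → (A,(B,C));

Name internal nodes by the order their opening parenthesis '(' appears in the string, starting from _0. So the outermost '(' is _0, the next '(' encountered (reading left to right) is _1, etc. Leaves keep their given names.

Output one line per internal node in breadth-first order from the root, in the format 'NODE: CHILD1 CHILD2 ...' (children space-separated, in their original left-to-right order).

Input: (G,(J,((M,W),(L,V,T))));
Scanning left-to-right, naming '(' by encounter order:
  pos 0: '(' -> open internal node _0 (depth 1)
  pos 3: '(' -> open internal node _1 (depth 2)
  pos 6: '(' -> open internal node _2 (depth 3)
  pos 7: '(' -> open internal node _3 (depth 4)
  pos 11: ')' -> close internal node _3 (now at depth 3)
  pos 13: '(' -> open internal node _4 (depth 4)
  pos 19: ')' -> close internal node _4 (now at depth 3)
  pos 20: ')' -> close internal node _2 (now at depth 2)
  pos 21: ')' -> close internal node _1 (now at depth 1)
  pos 22: ')' -> close internal node _0 (now at depth 0)
Total internal nodes: 5
BFS adjacency from root:
  _0: G _1
  _1: J _2
  _2: _3 _4
  _3: M W
  _4: L V T

Answer: _0: G _1
_1: J _2
_2: _3 _4
_3: M W
_4: L V T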